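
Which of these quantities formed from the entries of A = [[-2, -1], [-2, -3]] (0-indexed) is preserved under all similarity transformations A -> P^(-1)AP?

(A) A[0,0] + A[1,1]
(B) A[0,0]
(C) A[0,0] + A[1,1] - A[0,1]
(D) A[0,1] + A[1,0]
A

A[0,0] + A[1,1] is the trace of A. By the cyclic property of the trace, tr(P^(-1)AP) = tr(APP^(-1)) = tr(A), so it is the same for every matrix similar to A.

The other combinations are not similarity invariants. For example, take P = [[2, 1], [1, 1]] (det P = 1), so P^(-1) = [[1, -1], [-1, 2]] and
B = P^(-1)AP = [[2, 2], [-9, -7]].
Evaluating each option on A and on B:
(A) A[0,0] + A[1,1]: -5 for A, -5 for B -> unchanged
(B) A[0,0]: -2 for A, 2 for B -> changes
(C) A[0,0] + A[1,1] - A[0,1]: -4 for A, -7 for B -> changes
(D) A[0,1] + A[1,0]: -3 for A, -7 for B -> changes

Only (A) A[0,0] + A[1,1] = -5 survives (and it does so for every P, not just this one), so it is the invariant.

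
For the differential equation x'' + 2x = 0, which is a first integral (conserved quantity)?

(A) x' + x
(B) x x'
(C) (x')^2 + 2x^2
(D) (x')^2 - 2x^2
C

A first integral I satisfies dI/dt = 0 along every solution. Differentiate each option and use the equation of motion:
(A) d/dt[x' + x] = x'' + x' = -2x + x', not identically 0
(B) d/dt[x x'] = (x')^2 + x x'' = (x')^2 - 2x^2, not identically 0
(C) d/dt[(x')^2 + 2x^2] = 2x'x'' + 4x x' = 2x'(-2x) + 4x x' = 0
(D) d/dt[(x')^2 - 2x^2] = 2x'x'' - 4x x' = -8x x', not identically 0

Only (C) has zero time-derivative. So the energy-like quantity (x')^2 + 2x^2 is the first integral.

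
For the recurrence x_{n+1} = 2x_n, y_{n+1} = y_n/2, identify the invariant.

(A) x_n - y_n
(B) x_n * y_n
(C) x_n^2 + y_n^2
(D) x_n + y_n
B

For the recurrence x_{n+1} = 2x_n, y_{n+1} = y_n/2:

x_{n+1} * y_{n+1} = (2x_n) * (y_n/2) = x_n * y_n
The product is conserved.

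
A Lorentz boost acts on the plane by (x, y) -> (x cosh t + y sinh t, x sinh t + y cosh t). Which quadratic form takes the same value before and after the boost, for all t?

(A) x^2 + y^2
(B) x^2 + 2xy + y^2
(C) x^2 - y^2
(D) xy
C

Write x' = x cosh t + y sinh t, y' = x sinh t + y cosh t and substitute into each option:
(A) x^2 + y^2: (x cosh t + y sinh t)^2 + (x sinh t + y cosh t)^2 = (x^2 + y^2)(cosh^2 t + sinh^2 t) + 4xy sinh t cosh t = (x^2 + y^2) cosh 2t + 2xy sinh 2t   [not invariant for t != 0]
(B) x^2 + 2xy + y^2: (x' + y')^2 with x' + y' = (x + y)(cosh t + sinh t) = (x + y)e^t, so it becomes (x + y)^2 e^(2t)   [not invariant for t != 0]
(C) x^2 - y^2: (x cosh t + y sinh t)^2 - (x sinh t + y cosh t)^2 = x^2(cosh^2 t - sinh^2 t) + 2xy(cosh t sinh t - sinh t cosh t) + y^2(sinh^2 t - cosh^2 t) = x^2 - y^2   [invariant, using cosh^2 t - sinh^2 t = 1]
(D) xy: (x cosh t + y sinh t)(x sinh t + y cosh t) = xy(cosh^2 t + sinh^2 t) + (x^2 + y^2) sinh t cosh t = xy cosh 2t + (x^2 + y^2)(sinh 2t)/2   [not invariant for t != 0]

Only (C) x^2 - y^2 is unchanged; it is the Minkowski form preserved by Lorentz boosts, just as x^2 + y^2 is preserved by ordinary rotations.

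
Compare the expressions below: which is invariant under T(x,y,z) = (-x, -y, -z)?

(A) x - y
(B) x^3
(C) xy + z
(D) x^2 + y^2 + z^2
D

Apply T(x,y,z) = (-x, -y, -z) to each option, i.e. replace (x, y, z) by the transformed coordinates.
Substitute the transformed coordinates into each option and compare with the original:
(A) x - y  ->  (-x) - (-y) = -x + y   [differs from x - y: not invariant]
(B) x^3  ->  (-x)^3 = -x^3   [differs from x^3: not invariant]
(C) xy + z  ->  (-x)(-y) + (-z) = xy - z   [differs from xy + z: not invariant]
(D) x^2 + y^2 + z^2  ->  (-x)^2 + (-y)^2 + (-z)^2 = x^2 + y^2 + z^2   [equals x^2 + y^2 + z^2: invariant]

Only option (D), x^2 + y^2 + z^2, is unchanged by the transformation.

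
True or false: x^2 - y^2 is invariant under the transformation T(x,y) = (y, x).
False

Substitute T(x,y) = (y, x) into the expression and compare with the original.

Original: x^2 - y^2
After applying T: (y)^2 - (x)^2 = -x^2 + y^2

This differs from the original x^2 - y^2 (difference: -2x^2 + 2y^2), so the expression is NOT invariant.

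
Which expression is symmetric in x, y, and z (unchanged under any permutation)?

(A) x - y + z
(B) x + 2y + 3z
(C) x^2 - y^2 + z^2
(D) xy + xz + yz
D

A symmetric expression is unchanged when the variables are permuted; here the transformation to test is the swap (x, y) -> (y, x).
A symmetric expression must survive every permutation; the single swap x <-> y already eliminates the distractors, and the keyed expression is also unchanged by x <-> z and y <-> z (each variable enters it in exactly the same way).
Substitute the transformed coordinates into each option and compare with the original:
(A) x - y + z  ->  (y) - (x) + z = -x + y + z   [differs from x - y + z: not invariant]
(B) x + 2y + 3z  ->  (y) + 2(x) + 3z = 2x + y + 3z   [differs from x + 2y + 3z: not invariant]
(C) x^2 - y^2 + z^2  ->  (y)^2 - (x)^2 + z^2 = -x^2 + y^2 + z^2   [differs from x^2 - y^2 + z^2: not invariant]
(D) xy + xz + yz  ->  (y)(x) + (y)z + (x)z = xy + xz + yz   [equals xy + xz + yz: invariant]

Only option (D), xy + xz + yz, is unchanged by the transformation.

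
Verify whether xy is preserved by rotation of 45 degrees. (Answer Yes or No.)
No

Applying rotation by 45 degrees: x' = x*cos(45 degrees) - y*sin(45 degrees) = sqrt(2)x/2 - sqrt(2)y/2, y' = x*sin(45 degrees) + y*cos(45 degrees) = sqrt(2)x/2 + sqrt(2)y/2

Substituting into xy:
(sqrt(2)x/2 - sqrt(2)y/2)(sqrt(2)x/2 + sqrt(2)y/2)
= x^2/2 - y^2/2

This differs from the original expression xy, so it is NOT invariant.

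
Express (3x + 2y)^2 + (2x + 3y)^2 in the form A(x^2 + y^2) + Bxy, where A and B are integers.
13(x^2 + y^2) + 24xy

Expanding: (3x + 2y)^2 = 9x^2 + 12xy + 4y^2
(2x + 3y)^2 = 4x^2 + 12xy + 9y^2
Sum = (9+4)(x^2+y^2) + 24xy = 13(x^2 + y^2) + 24xy
This is symmetric in x and y.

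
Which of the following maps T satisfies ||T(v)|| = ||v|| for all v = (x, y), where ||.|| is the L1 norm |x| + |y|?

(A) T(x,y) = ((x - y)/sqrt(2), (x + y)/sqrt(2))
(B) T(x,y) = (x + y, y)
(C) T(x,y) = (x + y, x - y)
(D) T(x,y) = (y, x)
D

A transformation preserves a norm if ||T(v)|| = ||v|| for every v; a single vector where the norm changes rules an option out.

(A) T(x,y) = ((x - y)/sqrt(2), (x + y)/sqrt(2)): v = (1, 0) has norm |1| + |0| = 1, but T(v) = (sqrt(2)/2, sqrt(2)/2) has norm sqrt(2) -- not preserved.
(B) T(x,y) = (x + y, y): v = (0, 1) has norm |0| + |1| = 1, but T(v) = (1, 1) has norm 2 -- not preserved.
(C) T(x,y) = (x + y, x - y): v = (1, 0) has norm |1| + |0| = 1, but T(v) = (1, 1) has norm 2 -- not preserved.
(D) T(x,y) = (y, x): preserves the norm -- it only permutes the coordinates and/or flips signs, which leaves |x| + |y| unchanged.

Therefore the answer is (D).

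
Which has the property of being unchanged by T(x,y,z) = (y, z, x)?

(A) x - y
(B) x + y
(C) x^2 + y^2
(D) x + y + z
D

Apply T(x,y,z) = (y, z, x) to each option, i.e. replace (x, y, z) by the transformed coordinates.
Substitute the transformed coordinates into each option and compare with the original:
(A) x - y  ->  (y) - (z) = y - z   [differs from x - y: not invariant]
(B) x + y  ->  (y) + (z) = y + z   [differs from x + y: not invariant]
(C) x^2 + y^2  ->  (y)^2 + (z)^2 = y^2 + z^2   [differs from x^2 + y^2: not invariant]
(D) x + y + z  ->  (y) + (z) + (x) = x + y + z   [equals x + y + z: invariant]

Only option (D), x + y + z, is unchanged by the transformation.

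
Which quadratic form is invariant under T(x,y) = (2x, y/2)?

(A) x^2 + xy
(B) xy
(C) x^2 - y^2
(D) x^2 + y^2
B

T multiplies x by 2 and divides y by 2.
Substitute the transformed coordinates into each option and compare with the original:
(A) x^2 + xy  ->  (2x)^2 + (2x)(y/2) = 4x^2 + xy   [differs from x^2 + xy: not invariant]
(B) xy  ->  (2x)(y/2) = xy   [equals xy: invariant]
(C) x^2 - y^2  ->  (2x)^2 - (y/2)^2 = 4x^2 - y^2/4   [differs from x^2 - y^2: not invariant]
(D) x^2 + y^2  ->  (2x)^2 + (y/2)^2 = 4x^2 + y^2/4   [differs from x^2 + y^2: not invariant]

Only option (B), xy, is unchanged by the transformation.
The factors 2 and 1/2 cancel only in the pure product xy.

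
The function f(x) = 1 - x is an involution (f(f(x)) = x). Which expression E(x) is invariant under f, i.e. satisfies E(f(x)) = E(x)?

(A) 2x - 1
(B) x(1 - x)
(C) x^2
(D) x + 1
B

Replace x by f(x) = 1 - x in each option and simplify. As a quick numerical cross-check, also compare E(4) with E(f(4)) = E(-3).

(A) 2x - 1  ->  2(1 - x) - 1 = 1 - 2x; check: E(4) = 7 but E(-3) = -7.   [not invariant]
(B) x(1 - x)  ->  (1 - x)(1 - (1 - x)), which simplifies back to x(1 - x); check: E(4) = -12, E(-3) = -12.   [invariant]
(C) x^2  ->  (1 - x)^2 = (x - 1)^2; check: E(4) = 16 but E(-3) = 9.   [not invariant]
(D) x + 1  ->  (1 - x) + 1 = 2 - x; check: E(4) = 5 but E(-3) = -2.   [not invariant]

Only (B) is unchanged. E is symmetric under swapping x with f(x) = 1 - x, which is exactly what an involution does.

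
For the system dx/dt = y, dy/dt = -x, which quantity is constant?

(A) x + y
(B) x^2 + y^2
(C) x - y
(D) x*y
B

A first integral I satisfies dI/dt = 0 along every solution. Differentiate each option and use the equation of motion:
(A) d/dt[x + y] = y + (-x) = y - x, not identically 0
(B) d/dt[x^2 + y^2] = 2x*dx/dt + 2y*dy/dt = 2x*y + 2y*(-x) = 0
(C) d/dt[x - y] = y - (-x) = x + y, not identically 0
(D) d/dt[x*y] = (dx/dt)y + x(dy/dt) = y^2 - x^2, not identically 0

Only (B) has zero time-derivative. So x^2 + y^2 (the squared radius; trajectories are circles) is the conserved quantity.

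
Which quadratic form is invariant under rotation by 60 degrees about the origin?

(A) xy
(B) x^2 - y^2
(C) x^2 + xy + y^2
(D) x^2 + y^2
D

Rotation by 60 degrees sends (x, y) to (x/2 - sqrt(3)y/2, sqrt(3)x/2 + y/2).
Substitute the transformed coordinates into each option and compare with the original:
(A) xy  ->  (x/2 - sqrt(3)y/2)(sqrt(3)x/2 + y/2) = sqrt(3)x^2/4 - xy/2 - sqrt(3)y^2/4   [differs from xy: not invariant]
(B) x^2 - y^2  ->  (x/2 - sqrt(3)y/2)^2 - (sqrt(3)x/2 + y/2)^2 = -x^2/2 - sqrt(3)xy + y^2/2   [differs from x^2 - y^2: not invariant]
(C) x^2 + xy + y^2  ->  (x/2 - sqrt(3)y/2)^2 + (x/2 - sqrt(3)y/2)(sqrt(3)x/2 + y/2) + (sqrt(3)x/2 + y/2)^2 = sqrt(3)x^2/4 + x^2 - xy/2 - sqrt(3)y^2/4 + y^2   [differs from x^2 + xy + y^2: not invariant]
(D) x^2 + y^2  ->  (x/2 - sqrt(3)y/2)^2 + (sqrt(3)x/2 + y/2)^2 = x^2 + y^2   [equals x^2 + y^2: invariant]

Only option (D), x^2 + y^2, is unchanged by the transformation.
x^2 + y^2 is the squared distance from the origin, which rotations preserve.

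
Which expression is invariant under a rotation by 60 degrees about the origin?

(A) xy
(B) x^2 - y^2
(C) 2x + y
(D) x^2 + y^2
D

A rotation by 60 degrees sends (x, y) to (x/2 - sqrt(3)y/2, sqrt(3)x/2 + y/2).
Substitute the transformed coordinates into each option and compare with the original:
(A) xy  ->  (x/2 - sqrt(3)y/2)(sqrt(3)x/2 + y/2) = sqrt(3)x^2/4 - xy/2 - sqrt(3)y^2/4   [differs from xy: not invariant]
(B) x^2 - y^2  ->  (x/2 - sqrt(3)y/2)^2 - (sqrt(3)x/2 + y/2)^2 = -x^2/2 - sqrt(3)xy + y^2/2   [differs from x^2 - y^2: not invariant]
(C) 2x + y  ->  2(x/2 - sqrt(3)y/2) + (sqrt(3)x/2 + y/2) = sqrt(3)x/2 + x - sqrt(3)y + y/2   [differs from 2x + y: not invariant]
(D) x^2 + y^2  ->  (x/2 - sqrt(3)y/2)^2 + (sqrt(3)x/2 + y/2)^2 = x^2 + y^2   [equals x^2 + y^2: invariant]

Only option (D), x^2 + y^2, is unchanged by the transformation.
Geometrically, x^2 + y^2 is the squared distance from the origin, which every rotation about the origin preserves.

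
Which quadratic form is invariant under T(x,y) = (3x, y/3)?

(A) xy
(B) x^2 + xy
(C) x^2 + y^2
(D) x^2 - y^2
A

T multiplies x by 3 and divides y by 3.
Substitute the transformed coordinates into each option and compare with the original:
(A) xy  ->  (3x)(y/3) = xy   [equals xy: invariant]
(B) x^2 + xy  ->  (3x)^2 + (3x)(y/3) = 9x^2 + xy   [differs from x^2 + xy: not invariant]
(C) x^2 + y^2  ->  (3x)^2 + (y/3)^2 = 9x^2 + y^2/9   [differs from x^2 + y^2: not invariant]
(D) x^2 - y^2  ->  (3x)^2 - (y/3)^2 = 9x^2 - y^2/9   [differs from x^2 - y^2: not invariant]

Only option (A), xy, is unchanged by the transformation.
The factors 3 and 1/3 cancel only in the pure product xy.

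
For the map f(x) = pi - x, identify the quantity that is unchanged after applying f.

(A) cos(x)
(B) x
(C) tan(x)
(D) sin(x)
D

For f(x) = pi - x:
sin(pi - x) = sin(x), so sine is invariant under this transformation.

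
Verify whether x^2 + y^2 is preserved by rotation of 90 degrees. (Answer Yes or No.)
Yes

Applying rotation by 90 degrees: x' = x*cos(90 degrees) - y*sin(90 degrees) = -y, y' = x*sin(90 degrees) + y*cos(90 degrees) = x

Substituting into x^2 + y^2:
(-y)^2 + (x)^2
= x^2 + y^2

This equals the original expression x^2 + y^2, so it IS invariant.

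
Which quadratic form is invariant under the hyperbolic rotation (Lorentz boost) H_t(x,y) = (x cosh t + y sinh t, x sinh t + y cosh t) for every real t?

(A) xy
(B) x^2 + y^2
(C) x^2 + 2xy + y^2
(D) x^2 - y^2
D

Write x' = x cosh t + y sinh t, y' = x sinh t + y cosh t and substitute into each option:
(A) xy: (x cosh t + y sinh t)(x sinh t + y cosh t) = xy(cosh^2 t + sinh^2 t) + (x^2 + y^2) sinh t cosh t = xy cosh 2t + (x^2 + y^2)(sinh 2t)/2   [not invariant for t != 0]
(B) x^2 + y^2: (x cosh t + y sinh t)^2 + (x sinh t + y cosh t)^2 = (x^2 + y^2)(cosh^2 t + sinh^2 t) + 4xy sinh t cosh t = (x^2 + y^2) cosh 2t + 2xy sinh 2t   [not invariant for t != 0]
(C) x^2 + 2xy + y^2: (x' + y')^2 with x' + y' = (x + y)(cosh t + sinh t) = (x + y)e^t, so it becomes (x + y)^2 e^(2t)   [not invariant for t != 0]
(D) x^2 - y^2: (x cosh t + y sinh t)^2 - (x sinh t + y cosh t)^2 = x^2(cosh^2 t - sinh^2 t) + 2xy(cosh t sinh t - sinh t cosh t) + y^2(sinh^2 t - cosh^2 t) = x^2 - y^2   [invariant, using cosh^2 t - sinh^2 t = 1]

Only (D) x^2 - y^2 is unchanged; it is the Minkowski form preserved by Lorentz boosts, just as x^2 + y^2 is preserved by ordinary rotations.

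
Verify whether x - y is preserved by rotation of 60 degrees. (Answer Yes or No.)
No

Applying rotation by 60 degrees: x' = x*cos(60 degrees) - y*sin(60 degrees) = x/2 - sqrt(3)y/2, y' = x*sin(60 degrees) + y*cos(60 degrees) = sqrt(3)x/2 + y/2

Substituting into x - y:
(x/2 - sqrt(3)y/2) - (sqrt(3)x/2 + y/2)
= -sqrt(3)x/2 + x/2 - sqrt(3)y/2 - y/2

This differs from the original expression x - y, so it is NOT invariant.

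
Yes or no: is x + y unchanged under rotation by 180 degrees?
No

Applying rotation by 180 degrees: x' = x*cos(180 degrees) - y*sin(180 degrees) = -x, y' = x*sin(180 degrees) + y*cos(180 degrees) = -y

Substituting into x + y:
(-x) + (-y)
= -x - y

This differs from the original expression x + y, so it is NOT invariant.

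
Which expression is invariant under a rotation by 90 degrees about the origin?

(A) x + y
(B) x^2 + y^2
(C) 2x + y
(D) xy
B

A rotation by 90 degrees sends (x, y) to (-y, x).
Substitute the transformed coordinates into each option and compare with the original:
(A) x + y  ->  (-y) + (x) = x - y   [differs from x + y: not invariant]
(B) x^2 + y^2  ->  (-y)^2 + (x)^2 = x^2 + y^2   [equals x^2 + y^2: invariant]
(C) 2x + y  ->  2(-y) + (x) = x - 2y   [differs from 2x + y: not invariant]
(D) xy  ->  (-y)(x) = -xy   [differs from xy: not invariant]

Only option (B), x^2 + y^2, is unchanged by the transformation.
Geometrically, x^2 + y^2 is the squared distance from the origin, which every rotation about the origin preserves.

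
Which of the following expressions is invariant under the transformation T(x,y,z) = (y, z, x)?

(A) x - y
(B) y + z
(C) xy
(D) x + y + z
D

Apply T(x,y,z) = (y, z, x) to each option, i.e. replace (x, y, z) by the transformed coordinates.
Substitute the transformed coordinates into each option and compare with the original:
(A) x - y  ->  (y) - (z) = y - z   [differs from x - y: not invariant]
(B) y + z  ->  (z) + (x) = x + z   [differs from y + z: not invariant]
(C) xy  ->  (y)(z) = yz   [differs from xy: not invariant]
(D) x + y + z  ->  (y) + (z) + (x) = x + y + z   [equals x + y + z: invariant]

Only option (D), x + y + z, is unchanged by the transformation.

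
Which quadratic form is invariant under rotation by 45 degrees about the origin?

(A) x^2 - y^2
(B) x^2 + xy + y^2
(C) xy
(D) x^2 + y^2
D

Rotation by 45 degrees sends (x, y) to (sqrt(2)x/2 - sqrt(2)y/2, sqrt(2)x/2 + sqrt(2)y/2).
Substitute the transformed coordinates into each option and compare with the original:
(A) x^2 - y^2  ->  (sqrt(2)x/2 - sqrt(2)y/2)^2 - (sqrt(2)x/2 + sqrt(2)y/2)^2 = -2xy   [differs from x^2 - y^2: not invariant]
(B) x^2 + xy + y^2  ->  (sqrt(2)x/2 - sqrt(2)y/2)^2 + (sqrt(2)x/2 - sqrt(2)y/2)(sqrt(2)x/2 + sqrt(2)y/2) + (sqrt(2)x/2 + sqrt(2)y/2)^2 = 3x^2/2 + y^2/2   [differs from x^2 + xy + y^2: not invariant]
(C) xy  ->  (sqrt(2)x/2 - sqrt(2)y/2)(sqrt(2)x/2 + sqrt(2)y/2) = x^2/2 - y^2/2   [differs from xy: not invariant]
(D) x^2 + y^2  ->  (sqrt(2)x/2 - sqrt(2)y/2)^2 + (sqrt(2)x/2 + sqrt(2)y/2)^2 = x^2 + y^2   [equals x^2 + y^2: invariant]

Only option (D), x^2 + y^2, is unchanged by the transformation.
x^2 + y^2 is the squared distance from the origin, which rotations preserve.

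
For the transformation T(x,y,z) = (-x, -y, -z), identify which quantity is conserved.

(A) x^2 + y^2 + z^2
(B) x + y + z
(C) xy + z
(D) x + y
A

Apply T(x,y,z) = (-x, -y, -z) to each option, i.e. replace (x, y, z) by the transformed coordinates.
Substitute the transformed coordinates into each option and compare with the original:
(A) x^2 + y^2 + z^2  ->  (-x)^2 + (-y)^2 + (-z)^2 = x^2 + y^2 + z^2   [equals x^2 + y^2 + z^2: invariant]
(B) x + y + z  ->  (-x) + (-y) + (-z) = -x - y - z   [differs from x + y + z: not invariant]
(C) xy + z  ->  (-x)(-y) + (-z) = xy - z   [differs from xy + z: not invariant]
(D) x + y  ->  (-x) + (-y) = -x - y   [differs from x + y: not invariant]

Only option (A), x^2 + y^2 + z^2, is unchanged by the transformation.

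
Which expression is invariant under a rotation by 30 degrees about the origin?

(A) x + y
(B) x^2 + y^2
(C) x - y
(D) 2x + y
B

A rotation by 30 degrees sends (x, y) to (sqrt(3)x/2 - y/2, x/2 + sqrt(3)y/2).
Substitute the transformed coordinates into each option and compare with the original:
(A) x + y  ->  (sqrt(3)x/2 - y/2) + (x/2 + sqrt(3)y/2) = x/2 + sqrt(3)x/2 - y/2 + sqrt(3)y/2   [differs from x + y: not invariant]
(B) x^2 + y^2  ->  (sqrt(3)x/2 - y/2)^2 + (x/2 + sqrt(3)y/2)^2 = x^2 + y^2   [equals x^2 + y^2: invariant]
(C) x - y  ->  (sqrt(3)x/2 - y/2) - (x/2 + sqrt(3)y/2) = -x/2 + sqrt(3)x/2 - sqrt(3)y/2 - y/2   [differs from x - y: not invariant]
(D) 2x + y  ->  2(sqrt(3)x/2 - y/2) + (x/2 + sqrt(3)y/2) = x/2 + sqrt(3)x - y + sqrt(3)y/2   [differs from 2x + y: not invariant]

Only option (B), x^2 + y^2, is unchanged by the transformation.
Geometrically, x^2 + y^2 is the squared distance from the origin, which every rotation about the origin preserves.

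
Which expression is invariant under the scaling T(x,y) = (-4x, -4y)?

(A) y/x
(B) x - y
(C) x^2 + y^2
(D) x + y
A

Under the uniform scaling T(x,y) = (-4x, -4y):
Substitute the transformed coordinates into each option and compare with the original:
(A) y/x  ->  (-4y)/(-4x) = y/x   [equals y/x: invariant]
(B) x - y  ->  (-4x) - (-4y) = -4x + 4y   [differs from x - y: not invariant]
(C) x^2 + y^2  ->  (-4x)^2 + (-4y)^2 = 16x^2 + 16y^2   [differs from x^2 + y^2: not invariant]
(D) x + y  ->  (-4x) + (-4y) = -4x - 4y   [differs from x + y: not invariant]

Only option (A), y/x, is unchanged by the transformation.
The common factor -4 cancels in a ratio of coordinates, while sums, products and sums of squares pick up factors of -4 or 16.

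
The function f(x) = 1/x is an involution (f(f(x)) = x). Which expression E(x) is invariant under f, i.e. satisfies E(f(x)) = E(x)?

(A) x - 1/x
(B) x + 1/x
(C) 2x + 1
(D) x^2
B

Replace x by f(x) = 1/x in each option and simplify. As a quick numerical cross-check, also compare E(4) with E(f(4)) = E(1/4).

(A) x - 1/x  ->  (1/x) - 1/(1/x) = -x + 1/x; check: E(4) = 15/4 but E(1/4) = -15/4.   [not invariant]
(B) x + 1/x  ->  (1/x) + 1/(1/x), which simplifies back to x + 1/x; check: E(4) = 17/4, E(1/4) = 17/4.   [invariant]
(C) 2x + 1  ->  2(1/x) + 1 = (x + 2)/x; check: E(4) = 9 but E(1/4) = 3/2.   [not invariant]
(D) x^2  ->  (1/x)^2 = x^(-2); check: E(4) = 16 but E(1/4) = 1/16.   [not invariant]

Only (B) is unchanged. E is symmetric under swapping x with f(x) = 1/x, which is exactly what an involution does.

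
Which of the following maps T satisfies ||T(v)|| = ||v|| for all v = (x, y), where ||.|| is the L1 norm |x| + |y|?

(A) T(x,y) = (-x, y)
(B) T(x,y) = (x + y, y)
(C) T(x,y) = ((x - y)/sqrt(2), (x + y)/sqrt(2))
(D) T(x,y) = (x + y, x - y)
A

A transformation preserves a norm if ||T(v)|| = ||v|| for every v; a single vector where the norm changes rules an option out.

(A) T(x,y) = (-x, y): preserves the norm -- it only permutes the coordinates and/or flips signs, which leaves |x| + |y| unchanged.
(B) T(x,y) = (x + y, y): v = (0, 1) has norm |0| + |1| = 1, but T(v) = (1, 1) has norm 2 -- not preserved.
(C) T(x,y) = ((x - y)/sqrt(2), (x + y)/sqrt(2)): v = (1, 0) has norm |1| + |0| = 1, but T(v) = (sqrt(2)/2, sqrt(2)/2) has norm sqrt(2) -- not preserved.
(D) T(x,y) = (x + y, x - y): v = (1, 0) has norm |1| + |0| = 1, but T(v) = (1, 1) has norm 2 -- not preserved.

Therefore the answer is (A).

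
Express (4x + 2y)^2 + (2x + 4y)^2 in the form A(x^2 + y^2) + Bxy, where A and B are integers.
20(x^2 + y^2) + 32xy

Expanding: (4x + 2y)^2 = 16x^2 + 16xy + 4y^2
(2x + 4y)^2 = 4x^2 + 16xy + 16y^2
Sum = (16+4)(x^2+y^2) + 32xy = 20(x^2 + y^2) + 32xy
This is symmetric in x and y.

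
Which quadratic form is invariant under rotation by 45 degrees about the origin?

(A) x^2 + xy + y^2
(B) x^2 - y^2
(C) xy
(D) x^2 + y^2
D

Rotation by 45 degrees sends (x, y) to (sqrt(2)x/2 - sqrt(2)y/2, sqrt(2)x/2 + sqrt(2)y/2).
Substitute the transformed coordinates into each option and compare with the original:
(A) x^2 + xy + y^2  ->  (sqrt(2)x/2 - sqrt(2)y/2)^2 + (sqrt(2)x/2 - sqrt(2)y/2)(sqrt(2)x/2 + sqrt(2)y/2) + (sqrt(2)x/2 + sqrt(2)y/2)^2 = 3x^2/2 + y^2/2   [differs from x^2 + xy + y^2: not invariant]
(B) x^2 - y^2  ->  (sqrt(2)x/2 - sqrt(2)y/2)^2 - (sqrt(2)x/2 + sqrt(2)y/2)^2 = -2xy   [differs from x^2 - y^2: not invariant]
(C) xy  ->  (sqrt(2)x/2 - sqrt(2)y/2)(sqrt(2)x/2 + sqrt(2)y/2) = x^2/2 - y^2/2   [differs from xy: not invariant]
(D) x^2 + y^2  ->  (sqrt(2)x/2 - sqrt(2)y/2)^2 + (sqrt(2)x/2 + sqrt(2)y/2)^2 = x^2 + y^2   [equals x^2 + y^2: invariant]

Only option (D), x^2 + y^2, is unchanged by the transformation.
x^2 + y^2 is the squared distance from the origin, which rotations preserve.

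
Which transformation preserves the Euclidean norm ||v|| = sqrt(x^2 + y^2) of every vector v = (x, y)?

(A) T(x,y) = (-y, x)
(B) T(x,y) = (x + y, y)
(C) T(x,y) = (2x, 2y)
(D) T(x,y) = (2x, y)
A

A transformation preserves a norm if ||T(v)|| = ||v|| for every v; a single vector where the norm changes rules an option out.

(A) T(x,y) = (-y, x): preserves the norm -- it is an orthogonal map (a rotation/reflection), and (-y)^2 + (x)^2 simplifies to x^2 + y^2.
(B) T(x,y) = (x + y, y): v = (0, 1) has norm sqrt((0)^2 + (1)^2) = 1, but T(v) = (1, 1) has norm sqrt(2) -- not preserved.
(C) T(x,y) = (2x, 2y): v = (1, 0) has norm sqrt((1)^2 + (0)^2) = 1, but T(v) = (2, 0) has norm 2 -- not preserved.
(D) T(x,y) = (2x, y): v = (1, 0) has norm sqrt((1)^2 + (0)^2) = 1, but T(v) = (2, 0) has norm 2 -- not preserved.

Therefore the answer is (A).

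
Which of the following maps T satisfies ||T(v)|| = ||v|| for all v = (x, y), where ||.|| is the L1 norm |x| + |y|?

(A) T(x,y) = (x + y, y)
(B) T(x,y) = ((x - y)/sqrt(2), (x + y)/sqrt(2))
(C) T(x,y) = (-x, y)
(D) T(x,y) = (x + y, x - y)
C

A transformation preserves a norm if ||T(v)|| = ||v|| for every v; a single vector where the norm changes rules an option out.

(A) T(x,y) = (x + y, y): v = (0, 1) has norm |0| + |1| = 1, but T(v) = (1, 1) has norm 2 -- not preserved.
(B) T(x,y) = ((x - y)/sqrt(2), (x + y)/sqrt(2)): v = (1, 0) has norm |1| + |0| = 1, but T(v) = (sqrt(2)/2, sqrt(2)/2) has norm sqrt(2) -- not preserved.
(C) T(x,y) = (-x, y): preserves the norm -- it only permutes the coordinates and/or flips signs, which leaves |x| + |y| unchanged.
(D) T(x,y) = (x + y, x - y): v = (1, 0) has norm |1| + |0| = 1, but T(v) = (1, 1) has norm 2 -- not preserved.

Therefore the answer is (C).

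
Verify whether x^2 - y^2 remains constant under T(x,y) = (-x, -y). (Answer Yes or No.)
Yes

Substitute T(x,y) = (-x, -y) into the expression and compare with the original.

Original: x^2 - y^2
After applying T: (-x)^2 - (-y)^2 = x^2 - y^2

This is identical to the original x^2 - y^2, so the expression is invariant.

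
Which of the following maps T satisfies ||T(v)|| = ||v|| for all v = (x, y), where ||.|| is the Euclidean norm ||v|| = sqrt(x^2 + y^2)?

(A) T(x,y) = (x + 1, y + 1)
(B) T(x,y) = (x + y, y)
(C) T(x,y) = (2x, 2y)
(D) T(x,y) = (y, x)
D

A transformation preserves a norm if ||T(v)|| = ||v|| for every v; a single vector where the norm changes rules an option out.

(A) T(x,y) = (x + 1, y + 1): v = (1, 0) has norm sqrt((1)^2 + (0)^2) = 1, but T(v) = (2, 1) has norm sqrt(5) -- not preserved.
(B) T(x,y) = (x + y, y): v = (0, 1) has norm sqrt((0)^2 + (1)^2) = 1, but T(v) = (1, 1) has norm sqrt(2) -- not preserved.
(C) T(x,y) = (2x, 2y): v = (1, 0) has norm sqrt((1)^2 + (0)^2) = 1, but T(v) = (2, 0) has norm 2 -- not preserved.
(D) T(x,y) = (y, x): preserves the norm -- it is an orthogonal map (a rotation/reflection), and (y)^2 + (x)^2 simplifies to x^2 + y^2.

Therefore the answer is (D).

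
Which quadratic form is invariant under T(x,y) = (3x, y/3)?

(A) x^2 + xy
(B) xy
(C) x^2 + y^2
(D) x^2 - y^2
B

T multiplies x by 3 and divides y by 3.
Substitute the transformed coordinates into each option and compare with the original:
(A) x^2 + xy  ->  (3x)^2 + (3x)(y/3) = 9x^2 + xy   [differs from x^2 + xy: not invariant]
(B) xy  ->  (3x)(y/3) = xy   [equals xy: invariant]
(C) x^2 + y^2  ->  (3x)^2 + (y/3)^2 = 9x^2 + y^2/9   [differs from x^2 + y^2: not invariant]
(D) x^2 - y^2  ->  (3x)^2 - (y/3)^2 = 9x^2 - y^2/9   [differs from x^2 - y^2: not invariant]

Only option (B), xy, is unchanged by the transformation.
The factors 3 and 1/3 cancel only in the pure product xy.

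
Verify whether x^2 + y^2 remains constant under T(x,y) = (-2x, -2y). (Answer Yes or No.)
No

Substitute T(x,y) = (-2x, -2y) into the expression and compare with the original.

Original: x^2 + y^2
After applying T: (-2x)^2 + (-2y)^2 = 4x^2 + 4y^2

This differs from the original x^2 + y^2 (difference: 3x^2 + 3y^2), so the expression is NOT invariant.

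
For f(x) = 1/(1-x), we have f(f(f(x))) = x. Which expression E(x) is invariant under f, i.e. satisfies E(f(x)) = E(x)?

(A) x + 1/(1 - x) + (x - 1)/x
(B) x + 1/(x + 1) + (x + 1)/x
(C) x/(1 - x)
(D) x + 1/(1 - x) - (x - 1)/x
A

Replace x by f(x) = 1/(1 - x) in each option and simplify. As a quick numerical cross-check, also compare E(5) with E(f(5)) = E(-1/4).

(A) x + 1/(1 - x) + (x - 1)/x  ->  (1/(1 - x)) + 1/(1 - (1/(1 - x))) + ((1/(1 - x)) - 1)/(1/(1 - x)), which simplifies back to x + 1/(1 - x) + (x - 1)/x; check: E(5) = 111/20, E(-1/4) = 111/20.   [invariant]
(B) x + 1/(x + 1) + (x + 1)/x  ->  (1/(1 - x)) + 1/((1/(1 - x)) + 1) + ((1/(1 - x)) + 1)/(1/(1 - x)) = (-x^3 + 6x^2 - 11x + 7)/(x^2 - 3x + 2); check: E(5) = 191/30 but E(-1/4) = -23/12.   [not invariant]
(C) x/(1 - x)  ->  (1/(1 - x))/(1 - (1/(1 - x))) = -1/x; check: E(5) = -5/4 but E(-1/4) = -1/5.   [not invariant]
(D) x + 1/(1 - x) - (x - 1)/x  ->  (1/(1 - x)) + 1/(1 - (1/(1 - x))) - ((1/(1 - x)) - 1)/(1/(1 - x)) = (x^2(1 - x) - x + (x - 1)^2)/(x(x - 1)); check: E(5) = 79/20 but E(-1/4) = -89/20.   [not invariant]

Only (A) is unchanged. Indeed f(f(x)) = 1/(1 - 1/(1-x)) = (1-x)/(-x) = (x-1)/x, so E(x) = x + f(x) + f(f(x)) is the sum over the whole 3-cycle; applying f just permutes the three terms cyclically (x -> f(x) -> f(f(x)) -> x), leaving the sum unchanged.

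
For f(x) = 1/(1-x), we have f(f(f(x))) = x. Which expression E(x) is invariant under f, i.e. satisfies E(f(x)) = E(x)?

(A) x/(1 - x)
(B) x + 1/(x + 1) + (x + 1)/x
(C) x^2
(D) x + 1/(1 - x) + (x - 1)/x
D

Replace x by f(x) = 1/(1 - x) in each option and simplify. As a quick numerical cross-check, also compare E(4) with E(f(4)) = E(-1/3).

(A) x/(1 - x)  ->  (1/(1 - x))/(1 - (1/(1 - x))) = -1/x; check: E(4) = -4/3 but E(-1/3) = -1/4.   [not invariant]
(B) x + 1/(x + 1) + (x + 1)/x  ->  (1/(1 - x)) + 1/((1/(1 - x)) + 1) + ((1/(1 - x)) + 1)/(1/(1 - x)) = (-x^3 + 6x^2 - 11x + 7)/(x^2 - 3x + 2); check: E(4) = 109/20 but E(-1/3) = -5/6.   [not invariant]
(C) x^2  ->  (1/(1 - x))^2 = (x - 1)^(-2); check: E(4) = 16 but E(-1/3) = 1/9.   [not invariant]
(D) x + 1/(1 - x) + (x - 1)/x  ->  (1/(1 - x)) + 1/(1 - (1/(1 - x))) + ((1/(1 - x)) - 1)/(1/(1 - x)), which simplifies back to x + 1/(1 - x) + (x - 1)/x; check: E(4) = 53/12, E(-1/3) = 53/12.   [invariant]

Only (D) is unchanged. Indeed f(f(x)) = 1/(1 - 1/(1-x)) = (1-x)/(-x) = (x-1)/x, so E(x) = x + f(x) + f(f(x)) is the sum over the whole 3-cycle; applying f just permutes the three terms cyclically (x -> f(x) -> f(f(x)) -> x), leaving the sum unchanged.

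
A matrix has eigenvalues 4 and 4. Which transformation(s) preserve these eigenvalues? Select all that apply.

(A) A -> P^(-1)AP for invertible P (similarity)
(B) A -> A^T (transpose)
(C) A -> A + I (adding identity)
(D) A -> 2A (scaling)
A and B

Eigenvalues are preserved by:
1. Similarity transformations: A -> P^(-1)AP (same characteristic polynomial)
2. Transpose: A^T has the same eigenvalues as A

Eigenvalues are NOT preserved by:
- Adding identity: eigenvalues become 4+1, 4+1
- Scaling: eigenvalues become 8, 8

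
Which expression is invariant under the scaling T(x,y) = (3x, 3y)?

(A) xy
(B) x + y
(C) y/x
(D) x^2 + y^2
C

Under the uniform scaling T(x,y) = (3x, 3y):
Substitute the transformed coordinates into each option and compare with the original:
(A) xy  ->  (3x)(3y) = 9xy   [differs from xy: not invariant]
(B) x + y  ->  (3x) + (3y) = 3x + 3y   [differs from x + y: not invariant]
(C) y/x  ->  (3y)/(3x) = y/x   [equals y/x: invariant]
(D) x^2 + y^2  ->  (3x)^2 + (3y)^2 = 9x^2 + 9y^2   [differs from x^2 + y^2: not invariant]

Only option (C), y/x, is unchanged by the transformation.
The common factor 3 cancels in a ratio of coordinates, while sums, products and sums of squares pick up factors of 3 or 9.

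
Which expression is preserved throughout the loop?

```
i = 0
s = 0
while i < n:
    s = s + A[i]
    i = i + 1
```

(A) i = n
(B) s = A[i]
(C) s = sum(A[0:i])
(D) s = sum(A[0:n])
C

A loop invariant must hold before the first iteration and be re-established by every execution of the body.

(C) s = sum(A[0:i]): Initially i = 0 and s = 0 = sum of the empty slice A[0:0]. If s = sum(A[0:i]) holds at the top of an iteration, the body sets s to sum(A[0:i]) + A[i] = sum(A[0:i+1]) and then i to i+1, so s = sum(A[0:i]) holds again. At exit i = n, giving s = sum(A[0:n]).

The other options fail:
(A) i = n: false initially (i = 0); it is the exit condition, not an invariant.
(B) s = A[i]: after the first iteration s = A[0] but i = 1, so s = A[i] compares s with the wrong element (and fails in general).
(D) s = sum(A[0:n]): false before the loop (s = 0, not the full sum) -- it only becomes true at exit.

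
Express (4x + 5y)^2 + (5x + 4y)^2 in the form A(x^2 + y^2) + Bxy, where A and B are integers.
41(x^2 + y^2) + 80xy

Expanding: (4x + 5y)^2 = 16x^2 + 40xy + 25y^2
(5x + 4y)^2 = 25x^2 + 40xy + 16y^2
Sum = (16+25)(x^2+y^2) + 80xy = 41(x^2 + y^2) + 80xy
This is symmetric in x and y.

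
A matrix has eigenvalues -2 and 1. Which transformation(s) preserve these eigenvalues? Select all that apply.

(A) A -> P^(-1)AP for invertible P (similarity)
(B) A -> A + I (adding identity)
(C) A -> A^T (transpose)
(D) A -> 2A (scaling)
A and C

Eigenvalues are preserved by:
1. Similarity transformations: A -> P^(-1)AP (same characteristic polynomial)
2. Transpose: A^T has the same eigenvalues as A

Eigenvalues are NOT preserved by:
- Adding identity: eigenvalues become -2+1, 1+1
- Scaling: eigenvalues become -4, 2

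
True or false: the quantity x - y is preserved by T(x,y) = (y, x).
False

Substitute T(x,y) = (y, x) into the expression and compare with the original.

Original: x - y
After applying T: (y) - (x) = -x + y

This differs from the original x - y (difference: -2x + 2y), so the expression is NOT invariant.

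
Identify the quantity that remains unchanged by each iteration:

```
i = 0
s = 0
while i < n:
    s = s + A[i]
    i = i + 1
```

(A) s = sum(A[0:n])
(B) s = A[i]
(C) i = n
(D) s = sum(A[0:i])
D

A loop invariant must hold before the first iteration and be re-established by every execution of the body.

(D) s = sum(A[0:i]): Initially i = 0 and s = 0 = sum of the empty slice A[0:0]. If s = sum(A[0:i]) holds at the top of an iteration, the body sets s to sum(A[0:i]) + A[i] = sum(A[0:i+1]) and then i to i+1, so s = sum(A[0:i]) holds again. At exit i = n, giving s = sum(A[0:n]).

The other options fail:
(A) s = sum(A[0:n]): false before the loop (s = 0, not the full sum) -- it only becomes true at exit.
(B) s = A[i]: after the first iteration s = A[0] but i = 1, so s = A[i] compares s with the wrong element (and fails in general).
(C) i = n: false initially (i = 0); it is the exit condition, not an invariant.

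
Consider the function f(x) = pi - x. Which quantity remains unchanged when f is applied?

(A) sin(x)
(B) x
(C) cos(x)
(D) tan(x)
A

For f(x) = pi - x:
sin(pi - x) = sin(x), so sine is invariant under this transformation.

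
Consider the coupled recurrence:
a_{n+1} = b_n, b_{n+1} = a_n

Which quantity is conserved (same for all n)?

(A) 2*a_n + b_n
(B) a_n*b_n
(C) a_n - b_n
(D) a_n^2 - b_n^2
B

Replace a_n by a_{n+1} = b_n and b_n by b_{n+1} = a_n in each option and simplify:
(A) 2*a_n + b_n  ->  2*(b_n) + (a_n) = a_n + 2*b_n   [not conserved]
(B) a_n*b_n  ->  (b_n)*(a_n) = a_n*b_n   [conserved]
(C) a_n - b_n  ->  (b_n) - (a_n) = -a_n + b_n   [not conserved]
(D) a_n^2 - b_n^2  ->  (b_n)^2 - (a_n)^2 = -a_n^2 + b_n^2   [not conserved]

Only (B) a_n*b_n returns to itself after one step, so it is the conserved quantity.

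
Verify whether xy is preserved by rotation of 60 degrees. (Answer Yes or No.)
No

Applying rotation by 60 degrees: x' = x*cos(60 degrees) - y*sin(60 degrees) = x/2 - sqrt(3)y/2, y' = x*sin(60 degrees) + y*cos(60 degrees) = sqrt(3)x/2 + y/2

Substituting into xy:
(x/2 - sqrt(3)y/2)(sqrt(3)x/2 + y/2)
= sqrt(3)x^2/4 - xy/2 - sqrt(3)y^2/4

This differs from the original expression xy, so it is NOT invariant.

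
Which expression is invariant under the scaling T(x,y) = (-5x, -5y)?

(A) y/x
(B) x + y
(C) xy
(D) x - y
A

Under the uniform scaling T(x,y) = (-5x, -5y):
Substitute the transformed coordinates into each option and compare with the original:
(A) y/x  ->  (-5y)/(-5x) = y/x   [equals y/x: invariant]
(B) x + y  ->  (-5x) + (-5y) = -5x - 5y   [differs from x + y: not invariant]
(C) xy  ->  (-5x)(-5y) = 25xy   [differs from xy: not invariant]
(D) x - y  ->  (-5x) - (-5y) = -5x + 5y   [differs from x - y: not invariant]

Only option (A), y/x, is unchanged by the transformation.
The common factor -5 cancels in a ratio of coordinates, while sums, products and sums of squares pick up factors of -5 or 25.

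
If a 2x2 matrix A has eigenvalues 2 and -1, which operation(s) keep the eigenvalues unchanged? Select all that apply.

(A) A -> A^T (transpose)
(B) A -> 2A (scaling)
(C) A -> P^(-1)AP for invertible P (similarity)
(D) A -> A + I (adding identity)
A and C

Eigenvalues are preserved by:
1. Similarity transformations: A -> P^(-1)AP (same characteristic polynomial)
2. Transpose: A^T has the same eigenvalues as A

Eigenvalues are NOT preserved by:
- Adding identity: eigenvalues become 2+1, -1+1
- Scaling: eigenvalues become 4, -2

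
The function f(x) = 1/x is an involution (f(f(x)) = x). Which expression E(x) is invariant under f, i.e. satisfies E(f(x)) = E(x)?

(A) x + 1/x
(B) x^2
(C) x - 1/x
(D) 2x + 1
A

Replace x by f(x) = 1/x in each option and simplify. As a quick numerical cross-check, also compare E(4) with E(f(4)) = E(1/4).

(A) x + 1/x  ->  (1/x) + 1/(1/x), which simplifies back to x + 1/x; check: E(4) = 17/4, E(1/4) = 17/4.   [invariant]
(B) x^2  ->  (1/x)^2 = x^(-2); check: E(4) = 16 but E(1/4) = 1/16.   [not invariant]
(C) x - 1/x  ->  (1/x) - 1/(1/x) = -x + 1/x; check: E(4) = 15/4 but E(1/4) = -15/4.   [not invariant]
(D) 2x + 1  ->  2(1/x) + 1 = (x + 2)/x; check: E(4) = 9 but E(1/4) = 3/2.   [not invariant]

Only (A) is unchanged. E is symmetric under swapping x with f(x) = 1/x, which is exactly what an involution does.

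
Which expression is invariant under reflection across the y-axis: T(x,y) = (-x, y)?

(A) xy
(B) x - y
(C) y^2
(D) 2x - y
C

The map is reflection across the y-axis: T(x,y) = (-x, y).
Substitute the transformed coordinates into each option and compare with the original:
(A) xy  ->  (-x)(y) = -xy   [differs from xy: not invariant]
(B) x - y  ->  (-x) - (y) = -x - y   [differs from x - y: not invariant]
(C) y^2  ->  (y)^2 = y^2   [equals y^2: invariant]
(D) 2x - y  ->  2(-x) - (y) = -2x - y   [differs from 2x - y: not invariant]

Only option (C), y^2, is unchanged by the transformation.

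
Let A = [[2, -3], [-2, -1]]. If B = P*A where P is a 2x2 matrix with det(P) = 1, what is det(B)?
-8

By the multiplicative property of determinants, det(B) = det(P*A) = det(P) * det(A) = det(A),
so the determinant is invariant under multiplication by any determinant-1 matrix; we just need det(A).

det(A) = (2)(-1) - (-3)(-2) = -2 - 6 = -8

Therefore det(B) = 1 * (-8) = -8.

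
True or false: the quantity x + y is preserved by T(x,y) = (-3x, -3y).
False

Substitute T(x,y) = (-3x, -3y) into the expression and compare with the original.

Original: x + y
After applying T: (-3x) + (-3y) = -3x - 3y

This differs from the original x + y (difference: -4x - 4y), so the expression is NOT invariant.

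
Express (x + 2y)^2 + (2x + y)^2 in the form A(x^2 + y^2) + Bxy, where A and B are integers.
5(x^2 + y^2) + 8xy

Expanding: (x + 2y)^2 = x^2 + 4xy + 4y^2
(2x + y)^2 = 4x^2 + 4xy + y^2
Sum = (1+4)(x^2+y^2) + 8xy = 5(x^2 + y^2) + 8xy
This is symmetric in x and y.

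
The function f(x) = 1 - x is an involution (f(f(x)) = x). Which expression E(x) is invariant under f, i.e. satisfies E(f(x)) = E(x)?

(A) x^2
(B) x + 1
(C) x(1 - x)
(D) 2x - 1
C

Replace x by f(x) = 1 - x in each option and simplify. As a quick numerical cross-check, also compare E(3) with E(f(3)) = E(-2).

(A) x^2  ->  (1 - x)^2 = (x - 1)^2; check: E(3) = 9 but E(-2) = 4.   [not invariant]
(B) x + 1  ->  (1 - x) + 1 = 2 - x; check: E(3) = 4 but E(-2) = -1.   [not invariant]
(C) x(1 - x)  ->  (1 - x)(1 - (1 - x)), which simplifies back to x(1 - x); check: E(3) = -6, E(-2) = -6.   [invariant]
(D) 2x - 1  ->  2(1 - x) - 1 = 1 - 2x; check: E(3) = 5 but E(-2) = -5.   [not invariant]

Only (C) is unchanged. E is symmetric under swapping x with f(x) = 1 - x, which is exactly what an involution does.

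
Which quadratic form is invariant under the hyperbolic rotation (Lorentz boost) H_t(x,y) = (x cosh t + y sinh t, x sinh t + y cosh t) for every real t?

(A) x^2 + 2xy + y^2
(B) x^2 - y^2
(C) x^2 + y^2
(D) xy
B

Write x' = x cosh t + y sinh t, y' = x sinh t + y cosh t and substitute into each option:
(A) x^2 + 2xy + y^2: (x' + y')^2 with x' + y' = (x + y)(cosh t + sinh t) = (x + y)e^t, so it becomes (x + y)^2 e^(2t)   [not invariant for t != 0]
(B) x^2 - y^2: (x cosh t + y sinh t)^2 - (x sinh t + y cosh t)^2 = x^2(cosh^2 t - sinh^2 t) + 2xy(cosh t sinh t - sinh t cosh t) + y^2(sinh^2 t - cosh^2 t) = x^2 - y^2   [invariant, using cosh^2 t - sinh^2 t = 1]
(C) x^2 + y^2: (x cosh t + y sinh t)^2 + (x sinh t + y cosh t)^2 = (x^2 + y^2)(cosh^2 t + sinh^2 t) + 4xy sinh t cosh t = (x^2 + y^2) cosh 2t + 2xy sinh 2t   [not invariant for t != 0]
(D) xy: (x cosh t + y sinh t)(x sinh t + y cosh t) = xy(cosh^2 t + sinh^2 t) + (x^2 + y^2) sinh t cosh t = xy cosh 2t + (x^2 + y^2)(sinh 2t)/2   [not invariant for t != 0]

Only (B) x^2 - y^2 is unchanged; it is the Minkowski form preserved by Lorentz boosts, just as x^2 + y^2 is preserved by ordinary rotations.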